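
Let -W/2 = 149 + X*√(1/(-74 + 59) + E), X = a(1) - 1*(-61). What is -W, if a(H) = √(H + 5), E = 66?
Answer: 298 + 2*√14835*(61 + √6)/15 ≈ 1328.4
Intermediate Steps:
a(H) = √(5 + H)
X = 61 + √6 (X = √(5 + 1) - 1*(-61) = √6 + 61 = 61 + √6 ≈ 63.449)
W = -298 - 2*√14835*(61 + √6)/15 (W = -2*(149 + (61 + √6)*√(1/(-74 + 59) + 66)) = -2*(149 + (61 + √6)*√(1/(-15) + 66)) = -2*(149 + (61 + √6)*√(-1/15 + 66)) = -2*(149 + (61 + √6)*√(989/15)) = -2*(149 + (61 + √6)*(√14835/15)) = -2*(149 + √14835*(61 + √6)/15) = -298 - 2*√14835*(61 + √6)/15 ≈ -1328.4)
-W = -(-298 + 2*√14835*(-61 - √6)/15) = 298 - 2*√14835*(-61 - √6)/15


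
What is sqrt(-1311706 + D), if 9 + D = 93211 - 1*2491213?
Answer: I*sqrt(3709717) ≈ 1926.1*I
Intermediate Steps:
D = -2398011 (D = -9 + (93211 - 1*2491213) = -9 + (93211 - 2491213) = -9 - 2398002 = -2398011)
sqrt(-1311706 + D) = sqrt(-1311706 - 2398011) = sqrt(-3709717) = I*sqrt(3709717)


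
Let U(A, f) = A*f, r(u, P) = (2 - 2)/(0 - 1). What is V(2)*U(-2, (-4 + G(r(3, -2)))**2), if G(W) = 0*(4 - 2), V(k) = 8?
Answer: -256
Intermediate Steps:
r(u, P) = 0 (r(u, P) = 0/(-1) = 0*(-1) = 0)
G(W) = 0 (G(W) = 0*2 = 0)
V(2)*U(-2, (-4 + G(r(3, -2)))**2) = 8*(-2*(-4 + 0)**2) = 8*(-2*(-4)**2) = 8*(-2*16) = 8*(-32) = -256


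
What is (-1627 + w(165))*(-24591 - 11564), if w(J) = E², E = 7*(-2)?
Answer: 51737805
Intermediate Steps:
E = -14
w(J) = 196 (w(J) = (-14)² = 196)
(-1627 + w(165))*(-24591 - 11564) = (-1627 + 196)*(-24591 - 11564) = -1431*(-36155) = 51737805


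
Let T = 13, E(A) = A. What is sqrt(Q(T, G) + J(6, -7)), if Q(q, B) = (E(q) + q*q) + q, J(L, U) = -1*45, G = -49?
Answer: 5*sqrt(6) ≈ 12.247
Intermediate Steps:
J(L, U) = -45
Q(q, B) = q**2 + 2*q (Q(q, B) = (q + q*q) + q = (q + q**2) + q = q**2 + 2*q)
sqrt(Q(T, G) + J(6, -7)) = sqrt(13*(2 + 13) - 45) = sqrt(13*15 - 45) = sqrt(195 - 45) = sqrt(150) = 5*sqrt(6)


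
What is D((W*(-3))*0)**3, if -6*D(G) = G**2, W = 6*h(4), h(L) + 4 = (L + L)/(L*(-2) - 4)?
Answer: 0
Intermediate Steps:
h(L) = -4 + 2*L/(-4 - 2*L) (h(L) = -4 + (L + L)/(L*(-2) - 4) = -4 + (2*L)/(-2*L - 4) = -4 + (2*L)/(-4 - 2*L) = -4 + 2*L/(-4 - 2*L))
W = -28 (W = 6*((-8 - 5*4)/(2 + 4)) = 6*((-8 - 20)/6) = 6*((1/6)*(-28)) = 6*(-14/3) = -28)
D(G) = -G**2/6
D((W*(-3))*0)**3 = (-(-28*(-3)*0)**2/6)**3 = (-(84*0)**2/6)**3 = (-1/6*0**2)**3 = (-1/6*0)**3 = 0**3 = 0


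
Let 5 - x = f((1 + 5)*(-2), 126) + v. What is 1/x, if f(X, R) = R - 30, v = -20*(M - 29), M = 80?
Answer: 1/929 ≈ 0.0010764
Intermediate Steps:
v = -1020 (v = -20*(80 - 29) = -20*51 = -1020)
f(X, R) = -30 + R
x = 929 (x = 5 - ((-30 + 126) - 1020) = 5 - (96 - 1020) = 5 - 1*(-924) = 5 + 924 = 929)
1/x = 1/929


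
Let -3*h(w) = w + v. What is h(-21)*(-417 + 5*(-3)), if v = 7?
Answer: -2016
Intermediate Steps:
h(w) = -7/3 - w/3 (h(w) = -(w + 7)/3 = -(7 + w)/3 = -7/3 - w/3)
h(-21)*(-417 + 5*(-3)) = (-7/3 - ⅓*(-21))*(-417 + 5*(-3)) = (-7/3 + 7)*(-417 - 15) = (14/3)*(-432) = -2016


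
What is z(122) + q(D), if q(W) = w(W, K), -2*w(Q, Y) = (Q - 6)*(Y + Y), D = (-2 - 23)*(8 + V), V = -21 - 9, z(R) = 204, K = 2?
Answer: -884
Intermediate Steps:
V = -30
D = 550 (D = (-2 - 23)*(8 - 30) = -25*(-22) = 550)
w(Q, Y) = -Y*(-6 + Q) (w(Q, Y) = -(Q - 6)*(Y + Y)/2 = -(-6 + Q)*2*Y/2 = -Y*(-6 + Q))
q(W) = 12 - 2*W (q(W) = 2*(6 - W) = 12 - 2*W)
z(122) + q(D) = 204 + (12 - 2*550) = 204 + (12 - 1100) = 204 - 1088 = -884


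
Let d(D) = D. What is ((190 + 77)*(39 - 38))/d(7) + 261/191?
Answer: 52824/1337 ≈ 39.509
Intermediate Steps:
((190 + 77)*(39 - 38))/d(7) + 261/191 = ((190 + 77)*(39 - 38))/7 + 261/191 = (267*1)*(⅐) + 261*(1/191) = 267*(⅐) + 261/191 = 267/7 + 261/191 = 52824/1337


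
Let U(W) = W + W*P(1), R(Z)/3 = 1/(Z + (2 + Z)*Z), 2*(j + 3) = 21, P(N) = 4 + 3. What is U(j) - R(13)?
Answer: 12477/208 ≈ 59.986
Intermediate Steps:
P(N) = 7
j = 15/2 (j = -3 + (1/2)*21 = -3 + 21/2 = 15/2 ≈ 7.5000)
R(Z) = 3/(Z + Z*(2 + Z)) (R(Z) = 3/(Z + (2 + Z)*Z) = 3/(Z + Z*(2 + Z)))
U(W) = 8*W (U(W) = W + W*7 = W + 7*W = 8*W)
U(j) - R(13) = 8*(15/2) - 3/(13*(3 + 13)) = 60 - 3/(13*16) = 60 - 1*3/208 = 60 - 3/208 = 12477/208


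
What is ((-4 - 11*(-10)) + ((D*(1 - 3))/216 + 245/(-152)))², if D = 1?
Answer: 183501713641/16842816 ≈ 10895.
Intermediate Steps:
((-4 - 11*(-10)) + ((D*(1 - 3))/216 + 245/(-152)))² = ((-4 - 11*(-10)) + ((1*(1 - 3))/216 + 245/(-152)))² = ((-4 + 110) + ((1*(-2))*(1/216) + 245*(-1/152)))² = (106 + (-2*1/216 - 245/152))² = (106 + (-1/108 - 245/152))² = (106 - 6653/4104)² = (428371/4104)² = 183501713641/16842816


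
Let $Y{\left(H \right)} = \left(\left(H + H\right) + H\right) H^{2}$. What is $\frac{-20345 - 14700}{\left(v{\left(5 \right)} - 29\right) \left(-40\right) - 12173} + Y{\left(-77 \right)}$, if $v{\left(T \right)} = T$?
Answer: $- \frac{15357278542}{11213} \approx -1.3696 \cdot 10^{6}$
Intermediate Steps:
$Y{\left(H \right)} = 3 H^{3}$ ($Y{\left(H \right)} = \left(2 H + H\right) H^{2} = 3 H H^{2} = 3 H^{3}$)
$\frac{-20345 - 14700}{\left(v{\left(5 \right)} - 29\right) \left(-40\right) - 12173} + Y{\left(-77 \right)} = \frac{-20345 - 14700}{\left(5 - 29\right) \left(-40\right) - 12173} + 3 \left(-77\right)^{3} = - \frac{35045}{\left(-24\right) \left(-40\right) - 12173} + 3 \left(-456533\right) = - \frac{35045}{960 - 12173} - 1369599 = - \frac{35045}{-11213} - 1369599 = \left(-35045\right) \left(- \frac{1}{11213}\right) - 1369599 = \frac{35045}{11213} - 1369599 = - \frac{15357278542}{11213}$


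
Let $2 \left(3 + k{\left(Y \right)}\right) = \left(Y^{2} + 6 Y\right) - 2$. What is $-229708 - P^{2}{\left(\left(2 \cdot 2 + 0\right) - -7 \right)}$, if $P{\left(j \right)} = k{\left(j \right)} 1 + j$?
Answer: $- \frac{959233}{4} \approx -2.3981 \cdot 10^{5}$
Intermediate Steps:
$k{\left(Y \right)} = -4 + \frac{Y^{2}}{2} + 3 Y$ ($k{\left(Y \right)} = -3 + \frac{\left(Y^{2} + 6 Y\right) - 2}{2} = -3 + \frac{-2 + Y^{2} + 6 Y}{2} = -3 + \left(-1 + \frac{Y^{2}}{2} + 3 Y\right) = -4 + \frac{Y^{2}}{2} + 3 Y$)
$P{\left(j \right)} = -4 + \frac{j^{2}}{2} + 4 j$ ($P{\left(j \right)} = \left(-4 + \frac{j^{2}}{2} + 3 j\right) 1 + j = \left(-4 + \frac{j^{2}}{2} + 3 j\right) + j = -4 + \frac{j^{2}}{2} + 4 j$)
$-229708 - P^{2}{\left(\left(2 \cdot 2 + 0\right) - -7 \right)} = -229708 - \left(-4 + \frac{\left(\left(2 \cdot 2 + 0\right) - -7\right)^{2}}{2} + 4 \left(\left(2 \cdot 2 + 0\right) - -7\right)\right)^{2} = -229708 - \left(-4 + \frac{\left(\left(4 + 0\right) + 7\right)^{2}}{2} + 4 \left(\left(4 + 0\right) + 7\right)\right)^{2} = -229708 - \left(-4 + \frac{\left(4 + 7\right)^{2}}{2} + 4 \left(4 + 7\right)\right)^{2} = -229708 - \left(-4 + \frac{11^{2}}{2} + 4 \cdot 11\right)^{2} = -229708 - \left(-4 + \frac{1}{2} \cdot 121 + 44\right)^{2} = -229708 - \left(-4 + \frac{121}{2} + 44\right)^{2} = -229708 - \left(\frac{201}{2}\right)^{2} = -229708 - \frac{40401}{4} = - \frac{959233}{4}$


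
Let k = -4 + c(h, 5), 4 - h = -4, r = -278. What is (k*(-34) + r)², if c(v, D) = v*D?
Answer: 2256004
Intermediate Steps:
h = 8 (h = 4 - 1*(-4) = 4 + 4 = 8)
c(v, D) = D*v
k = 36 (k = -4 + 5*8 = -4 + 40 = 36)
(k*(-34) + r)² = (36*(-34) - 278)² = (-1224 - 278)² = (-1502)² = 2256004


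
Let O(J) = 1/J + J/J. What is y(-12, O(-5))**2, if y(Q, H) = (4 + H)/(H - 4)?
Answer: 9/4 ≈ 2.2500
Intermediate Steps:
O(J) = 1 + 1/J (O(J) = 1/J + 1 = 1 + 1/J)
y(Q, H) = (4 + H)/(-4 + H)
y(-12, O(-5))**2 = ((4 + (1 - 5)/(-5))/(-4 + (1 - 5)/(-5)))**2 = ((4 - 1/5*(-4))/(-4 - 1/5*(-4)))**2 = ((4 + 4/5)/(-4 + 4/5))**2 = ((24/5)/(-16/5))**2 = (-5/16*24/5)**2 = (-3/2)**2 = 9/4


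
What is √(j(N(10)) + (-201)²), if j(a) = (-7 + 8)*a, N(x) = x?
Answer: √40411 ≈ 201.02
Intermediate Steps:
j(a) = a (j(a) = 1*a = a)
√(j(N(10)) + (-201)²) = √(10 + (-201)²) = √(10 + 40401) = √40411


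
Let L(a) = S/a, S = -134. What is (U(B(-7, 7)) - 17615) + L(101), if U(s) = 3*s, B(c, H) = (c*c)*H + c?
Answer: -1677441/101 ≈ -16608.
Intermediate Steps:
L(a) = -134/a
B(c, H) = c + H*c² (B(c, H) = c²*H + c = H*c² + c = c + H*c²)
(U(B(-7, 7)) - 17615) + L(101) = (3*(-7*(1 + 7*(-7))) - 17615) - 134/101 = (3*(-7*(1 - 49)) - 17615) - 134*1/101 = (3*(-7*(-48)) - 17615) - 134/101 = (3*336 - 17615) - 134/101 = (1008 - 17615) - 134/101 = -16607 - 134/101 = -1677441/101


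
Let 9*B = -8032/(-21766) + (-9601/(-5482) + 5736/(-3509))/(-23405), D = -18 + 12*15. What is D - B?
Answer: 7142122039565487851/44098334103202830 ≈ 161.96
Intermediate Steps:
D = 162 (D = -18 + 180 = 162)
B = 1808085153370609/44098334103202830 (B = (-8032/(-21766) + (-9601/(-5482) + 5736/(-3509))/(-23405))/9 = (-8032*(-1/21766) + (-9601*(-1/5482) + 5736*(-1/3509))*(-1/23405))/9 = (4016/10883 + (9601/5482 - 5736/3509)*(-1/23405))/9 = (4016/10883 + (2245157/19236338)*(-1/23405))/9 = (4016/10883 - 2245157/450226490890)/9 = (⅑)*(1808085153370609/4899814900355870) = 1808085153370609/44098334103202830 ≈ 0.041001)
D - B = 162 - 1*1808085153370609/44098334103202830 = 162 - 1808085153370609/44098334103202830 = 7142122039565487851/44098334103202830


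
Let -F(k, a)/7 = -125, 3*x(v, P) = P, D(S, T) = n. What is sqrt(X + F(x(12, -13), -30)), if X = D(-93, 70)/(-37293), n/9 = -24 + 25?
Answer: sqrt(135213503582)/12431 ≈ 29.580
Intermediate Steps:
n = 9 (n = 9*(-24 + 25) = 9*1 = 9)
D(S, T) = 9
x(v, P) = P/3
F(k, a) = 875 (F(k, a) = -7*(-125) = 875)
X = -3/12431 (X = 9/(-37293) = 9*(-1/37293) = -3/12431 ≈ -0.00024133)
sqrt(X + F(x(12, -13), -30)) = sqrt(-3/12431 + 875) = sqrt(10877122/12431) = sqrt(135213503582)/12431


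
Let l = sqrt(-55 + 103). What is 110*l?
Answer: 440*sqrt(3) ≈ 762.10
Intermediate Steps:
l = 4*sqrt(3) (l = sqrt(48) = 4*sqrt(3) ≈ 6.9282)
110*l = 110*(4*sqrt(3)) = 440*sqrt(3)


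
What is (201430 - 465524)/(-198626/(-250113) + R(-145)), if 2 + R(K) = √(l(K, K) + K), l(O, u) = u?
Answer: 68695476326880/62870176769 + 8260399841608143*I*√290/9116175631505 ≈ 1092.7 + 15431.0*I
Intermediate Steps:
R(K) = -2 + √2*√K (R(K) = -2 + √(K + K) = -2 + √(2*K) = -2 + √2*√K)
(201430 - 465524)/(-198626/(-250113) + R(-145)) = (201430 - 465524)/(-198626/(-250113) + (-2 + √2*√(-145))) = -264094/(-198626*(-1/250113) + (-2 + √2*(I*√145))) = -264094/(198626/250113 + (-2 + I*√290)) = -264094/(-301600/250113 + I*√290)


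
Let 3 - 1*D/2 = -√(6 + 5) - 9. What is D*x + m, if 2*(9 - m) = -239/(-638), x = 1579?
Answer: 48366541/1276 + 3158*√11 ≈ 48379.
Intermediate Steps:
D = 24 + 2*√11 (D = 6 - 2*(-√(6 + 5) - 9) = 6 - 2*(-√11 - 9) = 6 - 2*(-9 - √11) = 6 + (18 + 2*√11) = 24 + 2*√11 ≈ 30.633)
m = 11245/1276 (m = 9 - (-239)/(2*(-638)) = 9 - (-239)*(-1)/(2*638) = 9 - ½*239/638 = 9 - 239/1276 = 11245/1276 ≈ 8.8127)
D*x + m = (24 + 2*√11)*1579 + 11245/1276 = (37896 + 3158*√11) + 11245/1276 = 48366541/1276 + 3158*√11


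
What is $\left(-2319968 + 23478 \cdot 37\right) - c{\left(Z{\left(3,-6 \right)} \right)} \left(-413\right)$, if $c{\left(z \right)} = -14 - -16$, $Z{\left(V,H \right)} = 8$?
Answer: $-1450456$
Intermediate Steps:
$c{\left(z \right)} = 2$ ($c{\left(z \right)} = -14 + 16 = 2$)
$\left(-2319968 + 23478 \cdot 37\right) - c{\left(Z{\left(3,-6 \right)} \right)} \left(-413\right) = \left(-2319968 + 23478 \cdot 37\right) - 2 \left(-413\right) = \left(-2319968 + 868686\right) - -826 = -1451282 + 826 = -1450456$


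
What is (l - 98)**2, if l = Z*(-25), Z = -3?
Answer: 529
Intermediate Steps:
l = 75 (l = -3*(-25) = 75)
(l - 98)**2 = (75 - 98)**2 = (-23)**2 = 529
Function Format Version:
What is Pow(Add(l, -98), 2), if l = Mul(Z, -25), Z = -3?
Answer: 529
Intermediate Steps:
l = 75 (l = Mul(-3, -25) = 75)
Pow(Add(l, -98), 2) = Pow(Add(75, -98), 2) = Pow(-23, 2) = 529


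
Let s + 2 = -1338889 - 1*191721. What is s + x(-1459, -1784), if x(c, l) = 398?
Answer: -1530214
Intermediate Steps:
s = -1530612 (s = -2 + (-1338889 - 1*191721) = -2 + (-1338889 - 191721) = -2 - 1530610 = -1530612)
s + x(-1459, -1784) = -1530612 + 398 = -1530214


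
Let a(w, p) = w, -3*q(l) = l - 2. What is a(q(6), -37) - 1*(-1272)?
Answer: 3812/3 ≈ 1270.7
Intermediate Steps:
q(l) = ⅔ - l/3 (q(l) = -(l - 2)/3 = -(-2 + l)/3 = ⅔ - l/3)
a(q(6), -37) - 1*(-1272) = (⅔ - ⅓*6) - 1*(-1272) = (⅔ - 2) + 1272 = -4/3 + 1272 = 3812/3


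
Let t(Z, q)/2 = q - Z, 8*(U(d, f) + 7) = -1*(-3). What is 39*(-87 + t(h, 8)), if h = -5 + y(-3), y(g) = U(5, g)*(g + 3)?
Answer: -2379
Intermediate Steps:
U(d, f) = -53/8 (U(d, f) = -7 + (-1*(-3))/8 = -7 + (1/8)*3 = -7 + 3/8 = -53/8)
y(g) = -159/8 - 53*g/8 (y(g) = -53*(g + 3)/8 = -53*(3 + g)/8 = -159/8 - 53*g/8)
h = -5 (h = -5 + (-159/8 - 53/8*(-3)) = -5 + (-159/8 + 159/8) = -5 + 0 = -5)
t(Z, q) = -2*Z + 2*q (t(Z, q) = 2*(q - Z) = -2*Z + 2*q)
39*(-87 + t(h, 8)) = 39*(-87 + (-2*(-5) + 2*8)) = 39*(-87 + (10 + 16)) = 39*(-87 + 26) = 39*(-61) = -2379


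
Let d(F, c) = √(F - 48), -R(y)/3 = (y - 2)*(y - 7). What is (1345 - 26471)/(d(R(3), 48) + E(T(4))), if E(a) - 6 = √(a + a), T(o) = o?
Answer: -12563/(3 + √2 + 3*I) ≈ -1946.8 + 1323.1*I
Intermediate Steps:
E(a) = 6 + √2*√a (E(a) = 6 + √(a + a) = 6 + √(2*a) = 6 + √2*√a)
R(y) = -3*(-7 + y)*(-2 + y) (R(y) = -3*(y - 2)*(y - 7) = -3*(-2 + y)*(-7 + y) = -3*(-7 + y)*(-2 + y))
d(F, c) = √(-48 + F)
(1345 - 26471)/(d(R(3), 48) + E(T(4))) = (1345 - 26471)/(√(-48 + (-42 - 3*3² + 27*3)) + (6 + √2*√4)) = -25126/(√(-48 + (-42 - 3*9 + 81)) + (6 + √2*2)) = -25126/(√(-48 + (-42 - 27 + 81)) + (6 + 2*√2)) = -25126/(√(-48 + 12) + (6 + 2*√2)) = -25126/(√(-36) + (6 + 2*√2)) = -25126/(6*I + (6 + 2*√2)) = -25126/(6 + 2*√2 + 6*I)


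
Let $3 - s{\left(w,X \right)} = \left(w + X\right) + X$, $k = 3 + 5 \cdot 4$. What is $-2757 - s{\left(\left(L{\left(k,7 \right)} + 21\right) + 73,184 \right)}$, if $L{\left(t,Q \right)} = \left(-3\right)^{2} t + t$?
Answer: $-2068$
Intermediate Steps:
$k = 23$ ($k = 3 + 20 = 23$)
$L{\left(t,Q \right)} = 10 t$ ($L{\left(t,Q \right)} = 9 t + t = 10 t$)
$s{\left(w,X \right)} = 3 - w - 2 X$ ($s{\left(w,X \right)} = 3 - \left(\left(w + X\right) + X\right) = 3 - \left(\left(X + w\right) + X\right) = 3 - \left(w + 2 X\right) = 3 - w - 2 X$)
$-2757 - s{\left(\left(L{\left(k,7 \right)} + 21\right) + 73,184 \right)} = -2757 - \left(3 - \left(\left(10 \cdot 23 + 21\right) + 73\right) - 368\right) = -2757 - \left(3 - \left(\left(230 + 21\right) + 73\right) - 368\right) = -2757 - \left(3 - \left(251 + 73\right) - 368\right) = -2757 - \left(3 - 324 - 368\right) = -2757 - -689 = -2757 + 689 = -2068$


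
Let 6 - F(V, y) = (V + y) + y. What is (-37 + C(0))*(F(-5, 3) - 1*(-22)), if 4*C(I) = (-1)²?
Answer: -3969/4 ≈ -992.25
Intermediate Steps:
C(I) = ¼ (C(I) = (¼)*(-1)² = (¼)*1 = ¼)
F(V, y) = 6 - V - 2*y (F(V, y) = 6 - ((V + y) + y) = 6 - (V + 2*y) = 6 + (-V - 2*y) = 6 - V - 2*y)
(-37 + C(0))*(F(-5, 3) - 1*(-22)) = (-37 + ¼)*((6 - 1*(-5) - 2*3) - 1*(-22)) = -147*((6 + 5 - 6) + 22)/4 = -147*(5 + 22)/4 = -147/4*27 = -3969/4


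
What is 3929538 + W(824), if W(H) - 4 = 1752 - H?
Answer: 3930470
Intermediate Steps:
W(H) = 1756 - H (W(H) = 4 + (1752 - H) = 1756 - H)
3929538 + W(824) = 3929538 + (1756 - 1*824) = 3929538 + (1756 - 824) = 3929538 + 932 = 3930470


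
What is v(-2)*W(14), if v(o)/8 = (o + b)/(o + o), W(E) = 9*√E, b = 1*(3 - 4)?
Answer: 54*√14 ≈ 202.05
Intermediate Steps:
b = -1 (b = 1*(-1) = -1)
v(o) = 4*(-1 + o)/o (v(o) = 8*((o - 1)/(o + o)) = 8*((-1 + o)/((2*o))) = 8*((-1 + o)*(1/(2*o))) = 8*((-1 + o)/(2*o)) = 4*(-1 + o)/o)
v(-2)*W(14) = (4 - 4/(-2))*(9*√14) = (4 - 4*(-½))*(9*√14) = (4 + 2)*(9*√14) = 6*(9*√14) = 54*√14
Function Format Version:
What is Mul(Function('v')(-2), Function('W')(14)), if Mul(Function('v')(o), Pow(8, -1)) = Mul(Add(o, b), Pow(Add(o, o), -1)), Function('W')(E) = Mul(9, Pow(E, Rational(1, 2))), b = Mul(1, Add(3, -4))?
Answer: Mul(54, Pow(14, Rational(1, 2))) ≈ 202.05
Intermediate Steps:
b = -1 (b = Mul(1, -1) = -1)
Function('v')(o) = Mul(4, Pow(o, -1), Add(-1, o)) (Function('v')(o) = Mul(8, Mul(Add(o, -1), Pow(Add(o, o), -1))) = Mul(8, Mul(Add(-1, o), Pow(Mul(2, o), -1))) = Mul(8, Mul(Add(-1, o), Mul(Rational(1, 2), Pow(o, -1)))) = Mul(8, Mul(Rational(1, 2), Pow(o, -1), Add(-1, o))) = Mul(4, Pow(o, -1), Add(-1, o)))
Mul(Function('v')(-2), Function('W')(14)) = Mul(Add(4, Mul(-4, Pow(-2, -1))), Mul(9, Pow(14, Rational(1, 2)))) = Mul(Add(4, Mul(-4, Rational(-1, 2))), Mul(9, Pow(14, Rational(1, 2)))) = Mul(Add(4, 2), Mul(9, Pow(14, Rational(1, 2)))) = Mul(6, Mul(9, Pow(14, Rational(1, 2)))) = Mul(54, Pow(14, Rational(1, 2)))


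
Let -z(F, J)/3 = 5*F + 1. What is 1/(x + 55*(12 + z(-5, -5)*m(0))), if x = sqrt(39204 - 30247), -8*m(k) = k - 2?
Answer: 1650/2713543 - 13*sqrt(53)/2713543 ≈ 0.00057318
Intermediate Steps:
z(F, J) = -3 - 15*F (z(F, J) = -3*(5*F + 1) = -3*(1 + 5*F) = -3 - 15*F)
m(k) = 1/4 - k/8 (m(k) = -(k - 2)/8 = -(-2 + k)/8 = 1/4 - k/8)
x = 13*sqrt(53) (x = sqrt(8957) = 13*sqrt(53) ≈ 94.641)
1/(x + 55*(12 + z(-5, -5)*m(0))) = 1/(13*sqrt(53) + 55*(12 + (-3 - 15*(-5))*(1/4 - 1/8*0))) = 1/(13*sqrt(53) + 55*(12 + (-3 + 75)*(1/4 + 0))) = 1/(13*sqrt(53) + 55*(12 + 72*(1/4))) = 1/(13*sqrt(53) + 55*(12 + 18)) = 1/(13*sqrt(53) + 55*30) = 1/(13*sqrt(53) + 1650) = 1/(1650 + 13*sqrt(53))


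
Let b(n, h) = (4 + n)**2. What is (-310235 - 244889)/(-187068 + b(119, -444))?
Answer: 555124/171939 ≈ 3.2286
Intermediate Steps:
(-310235 - 244889)/(-187068 + b(119, -444)) = (-310235 - 244889)/(-187068 + (4 + 119)**2) = -555124/(-187068 + 123**2) = -555124/(-187068 + 15129) = -555124/(-171939) = -555124*(-1/171939) = 555124/171939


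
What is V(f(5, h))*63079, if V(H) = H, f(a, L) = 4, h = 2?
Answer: 252316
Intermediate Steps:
V(f(5, h))*63079 = 4*63079 = 252316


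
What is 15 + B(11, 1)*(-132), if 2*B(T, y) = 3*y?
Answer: -183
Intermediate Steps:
B(T, y) = 3*y/2 (B(T, y) = (3*y)/2 = 3*y/2)
15 + B(11, 1)*(-132) = 15 + ((3/2)*1)*(-132) = 15 + (3/2)*(-132) = 15 - 198 = -183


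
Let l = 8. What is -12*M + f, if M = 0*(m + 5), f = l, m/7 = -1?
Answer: 8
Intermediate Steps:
m = -7 (m = 7*(-1) = -7)
f = 8
M = 0 (M = 0*(-7 + 5) = 0*(-2) = 0)
-12*M + f = -12*0 + 8 = 0 + 8 = 8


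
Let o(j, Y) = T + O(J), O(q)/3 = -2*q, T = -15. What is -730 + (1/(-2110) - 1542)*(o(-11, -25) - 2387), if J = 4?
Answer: 3945872123/1055 ≈ 3.7402e+6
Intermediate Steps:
O(q) = -6*q (O(q) = 3*(-2*q) = -6*q)
o(j, Y) = -39 (o(j, Y) = -15 - 6*4 = -15 - 24 = -39)
-730 + (1/(-2110) - 1542)*(o(-11, -25) - 2387) = -730 + (1/(-2110) - 1542)*(-39 - 2387) = -730 + (-1/2110 - 1542)*(-2426) = -730 - 3253621/2110*(-2426) = -730 + 3946642273/1055 = 3945872123/1055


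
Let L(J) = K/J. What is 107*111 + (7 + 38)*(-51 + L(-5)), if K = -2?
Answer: 9600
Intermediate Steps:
L(J) = -2/J
107*111 + (7 + 38)*(-51 + L(-5)) = 107*111 + (7 + 38)*(-51 - 2/(-5)) = 11877 + 45*(-51 - 2*(-1/5)) = 11877 + 45*(-51 + 2/5) = 11877 + 45*(-253/5) = 11877 - 2277 = 9600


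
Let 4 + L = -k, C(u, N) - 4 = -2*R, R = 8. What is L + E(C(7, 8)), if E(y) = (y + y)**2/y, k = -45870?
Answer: 45818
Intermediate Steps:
C(u, N) = -12 (C(u, N) = 4 - 2*8 = 4 - 16 = -12)
E(y) = 4*y (E(y) = (2*y)**2/y = (4*y**2)/y = 4*y)
L = 45866 (L = -4 - 1*(-45870) = -4 + 45870 = 45866)
L + E(C(7, 8)) = 45866 + 4*(-12) = 45866 - 48 = 45818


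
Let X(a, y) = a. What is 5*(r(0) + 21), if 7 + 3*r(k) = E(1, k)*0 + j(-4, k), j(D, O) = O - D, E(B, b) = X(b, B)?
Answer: 100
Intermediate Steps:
E(B, b) = b
r(k) = -1 + k/3 (r(k) = -7/3 + (k*0 + (k - 1*(-4)))/3 = -7/3 + (0 + (k + 4))/3 = -7/3 + (0 + (4 + k))/3 = -7/3 + (4 + k)/3 = -7/3 + (4/3 + k/3) = -1 + k/3)
5*(r(0) + 21) = 5*((-1 + (⅓)*0) + 21) = 5*((-1 + 0) + 21) = 5*(-1 + 21) = 5*20 = 100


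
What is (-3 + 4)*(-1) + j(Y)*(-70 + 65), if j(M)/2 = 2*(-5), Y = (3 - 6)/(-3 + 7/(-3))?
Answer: 99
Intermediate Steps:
Y = 9/16 (Y = -3/(-3 + 7*(-⅓)) = -3/(-3 - 7/3) = -3/(-16/3) = -3*(-3/16) = 9/16 ≈ 0.56250)
j(M) = -20 (j(M) = 2*(2*(-5)) = 2*(-10) = -20)
(-3 + 4)*(-1) + j(Y)*(-70 + 65) = (-3 + 4)*(-1) - 20*(-70 + 65) = 1*(-1) - 20*(-5) = -1 + 100 = 99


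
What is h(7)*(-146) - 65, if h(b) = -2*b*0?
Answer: -65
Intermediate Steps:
h(b) = 0
h(7)*(-146) - 65 = 0*(-146) - 65 = 0 - 65 = -65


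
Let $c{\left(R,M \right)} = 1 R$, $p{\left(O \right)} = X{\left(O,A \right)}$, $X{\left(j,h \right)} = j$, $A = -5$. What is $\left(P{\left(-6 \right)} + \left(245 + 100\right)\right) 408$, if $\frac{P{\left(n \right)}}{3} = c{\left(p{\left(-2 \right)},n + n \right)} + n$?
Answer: $130968$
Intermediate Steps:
$p{\left(O \right)} = O$
$c{\left(R,M \right)} = R$
$P{\left(n \right)} = -6 + 3 n$ ($P{\left(n \right)} = 3 \left(-2 + n\right) = -6 + 3 n$)
$\left(P{\left(-6 \right)} + \left(245 + 100\right)\right) 408 = \left(\left(-6 + 3 \left(-6\right)\right) + \left(245 + 100\right)\right) 408 = \left(\left(-6 - 18\right) + 345\right) 408 = \left(-24 + 345\right) 408 = 321 \cdot 408 = 130968$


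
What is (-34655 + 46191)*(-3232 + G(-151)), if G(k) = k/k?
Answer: -37272816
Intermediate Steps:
G(k) = 1
(-34655 + 46191)*(-3232 + G(-151)) = (-34655 + 46191)*(-3232 + 1) = 11536*(-3231) = -37272816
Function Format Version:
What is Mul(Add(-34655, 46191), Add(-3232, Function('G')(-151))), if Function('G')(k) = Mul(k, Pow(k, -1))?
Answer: -37272816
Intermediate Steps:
Function('G')(k) = 1
Mul(Add(-34655, 46191), Add(-3232, Function('G')(-151))) = Mul(Add(-34655, 46191), Add(-3232, 1)) = Mul(11536, -3231) = -37272816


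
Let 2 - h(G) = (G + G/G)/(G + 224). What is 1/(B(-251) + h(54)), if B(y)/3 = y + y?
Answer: -278/418167 ≈ -0.00066481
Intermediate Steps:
h(G) = 2 - (1 + G)/(224 + G) (h(G) = 2 - (G + G/G)/(G + 224) = 2 - (G + 1)/(224 + G) = 2 - (1 + G)/(224 + G))
B(y) = 6*y (B(y) = 3*(y + y) = 3*(2*y) = 6*y)
1/(B(-251) + h(54)) = 1/(6*(-251) + (447 + 54)/(224 + 54)) = 1/(-1506 + 501/278) = 1/(-418167/278) = -278/418167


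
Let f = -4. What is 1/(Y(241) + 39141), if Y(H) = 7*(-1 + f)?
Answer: 1/39106 ≈ 2.5572e-5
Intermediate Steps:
Y(H) = -35 (Y(H) = 7*(-1 - 4) = 7*(-5) = -35)
1/(Y(241) + 39141) = 1/(-35 + 39141) = 1/39106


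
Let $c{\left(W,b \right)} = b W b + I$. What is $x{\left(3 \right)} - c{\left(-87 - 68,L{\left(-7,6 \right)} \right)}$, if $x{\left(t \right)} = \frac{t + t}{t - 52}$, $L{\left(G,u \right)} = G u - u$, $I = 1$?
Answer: $\frac{17498825}{49} \approx 3.5712 \cdot 10^{5}$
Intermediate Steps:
$L{\left(G,u \right)} = - u + G u$
$c{\left(W,b \right)} = 1 + W b^{2}$ ($c{\left(W,b \right)} = b W b + 1 = W b b + 1 = W b^{2} + 1 = 1 + W b^{2}$)
$x{\left(t \right)} = \frac{2 t}{-52 + t}$
$x{\left(3 \right)} - c{\left(-87 - 68,L{\left(-7,6 \right)} \right)} = 2 \cdot 3 \frac{1}{-52 + 3} - \left(1 + \left(-87 - 68\right) \left(6 \left(-1 - 7\right)\right)^{2}\right) = 2 \cdot 3 \frac{1}{-49} - \left(1 + \left(-87 - 68\right) \left(6 \left(-8\right)\right)^{2}\right) = 2 \cdot 3 \left(- \frac{1}{49}\right) - \left(1 - 155 \left(-48\right)^{2}\right) = - \frac{6}{49} - \left(1 - 357120\right) = - \frac{6}{49} - -357119 = - \frac{6}{49} + 357119 = \frac{17498825}{49}$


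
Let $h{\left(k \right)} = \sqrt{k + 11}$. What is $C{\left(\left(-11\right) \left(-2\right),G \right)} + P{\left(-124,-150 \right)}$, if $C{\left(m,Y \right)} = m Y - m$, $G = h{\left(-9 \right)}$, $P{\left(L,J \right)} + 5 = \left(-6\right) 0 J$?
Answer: $-27 + 22 \sqrt{2} \approx 4.1127$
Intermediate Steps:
$h{\left(k \right)} = \sqrt{11 + k}$
$P{\left(L,J \right)} = -5$ ($P{\left(L,J \right)} = -5 + \left(-6\right) 0 J = -5 + 0 J = -5 + 0 = -5$)
$G = \sqrt{2}$ ($G = \sqrt{11 - 9} = \sqrt{2} \approx 1.4142$)
$C{\left(m,Y \right)} = - m + Y m$ ($C{\left(m,Y \right)} = Y m - m = - m + Y m$)
$C{\left(\left(-11\right) \left(-2\right),G \right)} + P{\left(-124,-150 \right)} = \left(-11\right) \left(-2\right) \left(-1 + \sqrt{2}\right) - 5 = 22 \left(-1 + \sqrt{2}\right) - 5 = \left(-22 + 22 \sqrt{2}\right) - 5 = -27 + 22 \sqrt{2}$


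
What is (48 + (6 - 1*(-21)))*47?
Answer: 3525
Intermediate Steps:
(48 + (6 - 1*(-21)))*47 = (48 + (6 + 21))*47 = (48 + 27)*47 = 75*47 = 3525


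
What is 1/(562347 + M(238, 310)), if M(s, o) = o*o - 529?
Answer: 1/657918 ≈ 1.5199e-6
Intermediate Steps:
M(s, o) = -529 + o**2 (M(s, o) = o**2 - 529 = -529 + o**2)
1/(562347 + M(238, 310)) = 1/(562347 + (-529 + 310**2)) = 1/(562347 + (-529 + 96100)) = 1/(562347 + 95571) = 1/657918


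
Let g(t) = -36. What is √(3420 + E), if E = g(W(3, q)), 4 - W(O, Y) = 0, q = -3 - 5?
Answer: 6*√94 ≈ 58.172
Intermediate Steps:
q = -8
W(O, Y) = 4 (W(O, Y) = 4 - 1*0 = 4 + 0 = 4)
E = -36
√(3420 + E) = √(3420 - 36) = √3384 = 6*√94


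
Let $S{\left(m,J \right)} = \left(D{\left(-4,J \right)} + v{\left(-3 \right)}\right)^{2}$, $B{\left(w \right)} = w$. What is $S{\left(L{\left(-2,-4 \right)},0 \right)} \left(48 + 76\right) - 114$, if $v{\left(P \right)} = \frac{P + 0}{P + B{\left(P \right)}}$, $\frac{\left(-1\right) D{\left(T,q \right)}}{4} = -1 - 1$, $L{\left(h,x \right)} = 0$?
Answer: $8845$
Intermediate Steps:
$D{\left(T,q \right)} = 8$ ($D{\left(T,q \right)} = - 4 \left(-1 - 1\right) = \left(-4\right) \left(-2\right) = 8$)
$v{\left(P \right)} = \frac{1}{2}$ ($v{\left(P \right)} = \frac{P + 0}{P + P} = \frac{P}{2 P} = P \frac{1}{2 P} = \frac{1}{2}$)
$S{\left(m,J \right)} = \frac{289}{4}$ ($S{\left(m,J \right)} = \left(8 + \frac{1}{2}\right)^{2} = \left(\frac{17}{2}\right)^{2} = \frac{289}{4}$)
$S{\left(L{\left(-2,-4 \right)},0 \right)} \left(48 + 76\right) - 114 = \frac{289 \left(48 + 76\right)}{4} - 114 = \frac{289}{4} \cdot 124 - 114 = 8959 - 114 = 8845$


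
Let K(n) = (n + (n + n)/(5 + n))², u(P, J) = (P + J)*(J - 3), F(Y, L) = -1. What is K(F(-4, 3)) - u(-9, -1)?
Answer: -151/4 ≈ -37.750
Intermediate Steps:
u(P, J) = (-3 + J)*(J + P) (u(P, J) = (J + P)*(-3 + J) = (-3 + J)*(J + P))
K(n) = (n + 2*n/(5 + n))² (K(n) = (n + (2*n)/(5 + n))² = (n + 2*n/(5 + n))²)
K(F(-4, 3)) - u(-9, -1) = (-1)²*(7 - 1)²/(5 - 1)² - ((-1)² - 3*(-1) - 3*(-9) - 1*(-9)) = 1*6²/4² - (1 + 3 + 27 + 9) = 1*(1/16)*36 - 1*40 = 9/4 - 40 = -151/4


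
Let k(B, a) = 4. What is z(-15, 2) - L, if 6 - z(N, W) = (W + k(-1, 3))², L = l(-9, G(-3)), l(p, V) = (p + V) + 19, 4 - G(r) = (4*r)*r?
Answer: -8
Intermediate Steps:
G(r) = 4 - 4*r² (G(r) = 4 - 4*r*r = 4 - 4*r²)
l(p, V) = 19 + V + p (l(p, V) = (V + p) + 19 = 19 + V + p)
L = -22 (L = 19 + (4 - 4*(-3)²) - 9 = 19 + (4 - 4*9) - 9 = 19 + (4 - 36) - 9 = 19 - 32 - 9 = -22)
z(N, W) = 6 - (4 + W)² (z(N, W) = 6 - (W + 4)² = 6 - (4 + W)²)
z(-15, 2) - L = (6 - (4 + 2)²) - 1*(-22) = (6 - 1*6²) + 22 = (6 - 1*36) + 22 = (6 - 36) + 22 = -30 + 22 = -8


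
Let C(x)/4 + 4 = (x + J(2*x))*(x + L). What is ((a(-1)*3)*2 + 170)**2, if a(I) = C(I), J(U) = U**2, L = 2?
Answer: 21316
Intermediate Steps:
C(x) = -16 + 4*(2 + x)*(x + 4*x**2) (C(x) = -16 + 4*((x + (2*x)**2)*(x + 2)) = -16 + 4*((x + 4*x**2)*(2 + x)) = -16 + 4*((2 + x)*(x + 4*x**2)) = -16 + 4*(2 + x)*(x + 4*x**2))
a(I) = -16 + 8*I + 16*I**3 + 36*I**2
((a(-1)*3)*2 + 170)**2 = (((-16 + 8*(-1) + 16*(-1)**3 + 36*(-1)**2)*3)*2 + 170)**2 = (((-16 - 8 + 16*(-1) + 36*1)*3)*2 + 170)**2 = (((-16 - 8 - 16 + 36)*3)*2 + 170)**2 = (-4*3*2 + 170)**2 = (-12*2 + 170)**2 = (-24 + 170)**2 = 146**2 = 21316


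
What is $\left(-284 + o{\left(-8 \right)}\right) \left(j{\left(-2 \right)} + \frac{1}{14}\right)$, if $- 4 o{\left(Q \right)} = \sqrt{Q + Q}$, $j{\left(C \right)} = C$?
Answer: $\frac{3834}{7} + \frac{27 i}{14} \approx 547.71 + 1.9286 i$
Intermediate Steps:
$o{\left(Q \right)} = - \frac{\sqrt{2} \sqrt{Q}}{4}$ ($o{\left(Q \right)} = - \frac{\sqrt{Q + Q}}{4} = - \frac{\sqrt{2 Q}}{4} = - \frac{\sqrt{2} \sqrt{Q}}{4}$)
$\left(-284 + o{\left(-8 \right)}\right) \left(j{\left(-2 \right)} + \frac{1}{14}\right) = \left(-284 - \frac{\sqrt{2} \sqrt{-8}}{4}\right) \left(-2 + \frac{1}{14}\right) = \left(-284 - \frac{\sqrt{2} \cdot 2 i \sqrt{2}}{4}\right) \left(-2 + \frac{1}{14}\right) = \left(-284 - i\right) \left(- \frac{27}{14}\right) = \frac{3834}{7} + \frac{27 i}{14}$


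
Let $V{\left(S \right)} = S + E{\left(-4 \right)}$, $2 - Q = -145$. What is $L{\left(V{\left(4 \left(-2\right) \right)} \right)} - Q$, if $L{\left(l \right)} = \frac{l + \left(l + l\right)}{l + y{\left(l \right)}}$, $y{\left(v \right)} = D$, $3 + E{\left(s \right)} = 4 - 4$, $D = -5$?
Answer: $- \frac{2319}{16} \approx -144.94$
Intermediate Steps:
$E{\left(s \right)} = -3$ ($E{\left(s \right)} = -3 + \left(4 - 4\right) = -3 + 0 = -3$)
$y{\left(v \right)} = -5$
$Q = 147$ ($Q = 2 - -145 = 2 + 145 = 147$)
$V{\left(S \right)} = -3 + S$ ($V{\left(S \right)} = S - 3 = -3 + S$)
$L{\left(l \right)} = \frac{3 l}{-5 + l}$ ($L{\left(l \right)} = \frac{l + \left(l + l\right)}{l - 5} = \frac{l + 2 l}{-5 + l} = \frac{3 l}{-5 + l}$)
$L{\left(V{\left(4 \left(-2\right) \right)} \right)} - Q = \frac{3 \left(-3 + 4 \left(-2\right)\right)}{-5 + \left(-3 + 4 \left(-2\right)\right)} - 147 = \frac{3 \left(-3 - 8\right)}{-5 - 11} - 147 = 3 \left(-11\right) \frac{1}{-5 - 11} - 147 = 3 \left(-11\right) \frac{1}{-16} - 147 = 3 \left(-11\right) \left(- \frac{1}{16}\right) - 147 = \frac{33}{16} - 147 = - \frac{2319}{16}$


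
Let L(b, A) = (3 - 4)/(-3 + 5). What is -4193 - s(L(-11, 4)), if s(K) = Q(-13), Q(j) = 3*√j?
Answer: -4193 - 3*I*√13 ≈ -4193.0 - 10.817*I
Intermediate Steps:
L(b, A) = -½ (L(b, A) = -1/2 = -1*½ = -½)
s(K) = 3*I*√13 (s(K) = 3*√(-13) = 3*(I*√13) = 3*I*√13)
-4193 - s(L(-11, 4)) = -4193 - 3*I*√13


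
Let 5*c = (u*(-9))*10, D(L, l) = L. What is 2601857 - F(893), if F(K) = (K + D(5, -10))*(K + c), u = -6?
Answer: 1702959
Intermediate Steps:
c = 108 (c = (-6*(-9)*10)/5 = (54*10)/5 = (1/5)*540 = 108)
F(K) = (5 + K)*(108 + K) (F(K) = (K + 5)*(K + 108) = (5 + K)*(108 + K))
2601857 - F(893) = 2601857 - (540 + 893**2 + 113*893) = 2601857 - (540 + 797449 + 100909) = 2601857 - 1*898898 = 2601857 - 898898 = 1702959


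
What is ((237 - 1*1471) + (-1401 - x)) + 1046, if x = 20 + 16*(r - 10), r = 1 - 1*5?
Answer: -1385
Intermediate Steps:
r = -4 (r = 1 - 5 = -4)
x = -204 (x = 20 + 16*(-4 - 10) = 20 + 16*(-14) = 20 - 224 = -204)
((237 - 1*1471) + (-1401 - x)) + 1046 = ((237 - 1*1471) + (-1401 - 1*(-204))) + 1046 = ((237 - 1471) + (-1401 + 204)) + 1046 = (-1234 - 1197) + 1046 = -2431 + 1046 = -1385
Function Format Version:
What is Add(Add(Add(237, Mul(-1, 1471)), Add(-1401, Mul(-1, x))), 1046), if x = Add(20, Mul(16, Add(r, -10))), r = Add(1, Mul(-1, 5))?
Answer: -1385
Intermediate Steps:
r = -4 (r = Add(1, -5) = -4)
x = -204 (x = Add(20, Mul(16, Add(-4, -10))) = Add(20, Mul(16, -14)) = Add(20, -224) = -204)
Add(Add(Add(237, Mul(-1, 1471)), Add(-1401, Mul(-1, x))), 1046) = Add(Add(Add(237, Mul(-1, 1471)), Add(-1401, Mul(-1, -204))), 1046) = Add(Add(Add(237, -1471), Add(-1401, 204)), 1046) = Add(Add(-1234, -1197), 1046) = Add(-2431, 1046) = -1385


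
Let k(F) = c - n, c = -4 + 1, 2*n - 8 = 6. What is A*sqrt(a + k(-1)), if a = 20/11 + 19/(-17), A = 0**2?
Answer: 0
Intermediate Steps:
n = 7 (n = 4 + (1/2)*6 = 4 + 3 = 7)
A = 0
c = -3
a = 131/187 (a = 20*(1/11) + 19*(-1/17) = 20/11 - 19/17 = 131/187 ≈ 0.70053)
k(F) = -10 (k(F) = -3 - 1*7 = -3 - 7 = -10)
A*sqrt(a + k(-1)) = 0*sqrt(131/187 - 10) = 0*sqrt(-1739/187) = 0*(I*sqrt(325193)/187) = 0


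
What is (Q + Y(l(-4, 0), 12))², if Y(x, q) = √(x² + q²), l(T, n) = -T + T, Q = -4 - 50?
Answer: 1764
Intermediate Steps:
Q = -54
l(T, n) = 0
Y(x, q) = √(q² + x²)
(Q + Y(l(-4, 0), 12))² = (-54 + √(12² + 0²))² = (-54 + √(144 + 0))² = (-54 + √144)² = (-54 + 12)² = (-42)² = 1764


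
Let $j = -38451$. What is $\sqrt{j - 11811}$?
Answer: $i \sqrt{50262} \approx 224.19 i$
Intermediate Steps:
$\sqrt{j - 11811} = \sqrt{-38451 - 11811} = \sqrt{-50262} = i \sqrt{50262}$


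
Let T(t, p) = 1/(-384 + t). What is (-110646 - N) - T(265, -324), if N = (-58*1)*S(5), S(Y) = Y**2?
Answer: -12994323/119 ≈ -1.0920e+5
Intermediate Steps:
N = -1450 (N = -58*1*5**2 = -58*25 = -1450)
(-110646 - N) - T(265, -324) = (-110646 - 1*(-1450)) - 1/(-384 + 265) = (-110646 + 1450) - 1/(-119) = -109196 - 1*(-1/119) = -109196 + 1/119 = -12994323/119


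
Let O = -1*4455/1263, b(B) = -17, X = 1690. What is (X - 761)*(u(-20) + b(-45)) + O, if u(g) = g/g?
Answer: -6259229/421 ≈ -14868.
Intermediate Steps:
u(g) = 1
O = -1485/421 (O = -4455*1/1263 = -1485/421 ≈ -3.5273)
(X - 761)*(u(-20) + b(-45)) + O = (1690 - 761)*(1 - 17) - 1485/421 = 929*(-16) - 1485/421 = -14864 - 1485/421 = -6259229/421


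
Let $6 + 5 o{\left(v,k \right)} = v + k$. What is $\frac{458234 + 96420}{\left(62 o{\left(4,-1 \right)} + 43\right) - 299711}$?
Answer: $- \frac{1386635}{749263} \approx -1.8507$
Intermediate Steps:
$o{\left(v,k \right)} = - \frac{6}{5} + \frac{k}{5} + \frac{v}{5}$ ($o{\left(v,k \right)} = - \frac{6}{5} + \frac{v + k}{5} = - \frac{6}{5} + \frac{k + v}{5} = - \frac{6}{5} + \left(\frac{k}{5} + \frac{v}{5}\right) = - \frac{6}{5} + \frac{k}{5} + \frac{v}{5}$)
$\frac{458234 + 96420}{\left(62 o{\left(4,-1 \right)} + 43\right) - 299711} = \frac{458234 + 96420}{\left(62 \left(- \frac{6}{5} + \frac{1}{5} \left(-1\right) + \frac{1}{5} \cdot 4\right) + 43\right) - 299711} = \frac{554654}{\left(62 \left(- \frac{6}{5} - \frac{1}{5} + \frac{4}{5}\right) + 43\right) - 299711} = \frac{554654}{\left(62 \left(- \frac{3}{5}\right) + 43\right) - 299711} = \frac{554654}{\left(- \frac{186}{5} + 43\right) - 299711} = \frac{554654}{\frac{29}{5} - 299711} = \frac{554654}{- \frac{1498526}{5}} = 554654 \left(- \frac{5}{1498526}\right) = - \frac{1386635}{749263}$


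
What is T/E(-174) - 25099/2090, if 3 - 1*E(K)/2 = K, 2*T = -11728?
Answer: -556337/19470 ≈ -28.574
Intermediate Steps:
T = -5864 (T = (1/2)*(-11728) = -5864)
E(K) = 6 - 2*K
T/E(-174) - 25099/2090 = -5864/(6 - 2*(-174)) - 25099/2090 = -5864/(6 + 348) - 25099*1/2090 = -5864/354 - 1321/110 = -5864*1/354 - 1321/110 = -2932/177 - 1321/110 = -556337/19470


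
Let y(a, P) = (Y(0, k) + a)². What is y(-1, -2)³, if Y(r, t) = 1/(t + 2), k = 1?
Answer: 64/729 ≈ 0.087791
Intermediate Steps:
Y(r, t) = 1/(2 + t)
y(a, P) = (⅓ + a)² (y(a, P) = (1/(2 + 1) + a)² = (1/3 + a)² = (⅓ + a)²)
y(-1, -2)³ = ((1 + 3*(-1))²/9)³ = ((1 - 3)²/9)³ = ((⅑)*(-2)²)³ = ((⅑)*4)³ = (4/9)³ = 64/729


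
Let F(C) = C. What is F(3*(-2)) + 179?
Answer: 173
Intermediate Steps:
F(3*(-2)) + 179 = 3*(-2) + 179 = -6 + 179 = 173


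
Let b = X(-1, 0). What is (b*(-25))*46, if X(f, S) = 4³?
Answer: -73600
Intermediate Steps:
X(f, S) = 64
b = 64
(b*(-25))*46 = (64*(-25))*46 = -1600*46 = -73600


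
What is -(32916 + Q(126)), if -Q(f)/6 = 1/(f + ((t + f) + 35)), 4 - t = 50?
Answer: -7932750/241 ≈ -32916.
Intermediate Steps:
t = -46 (t = 4 - 1*50 = 4 - 50 = -46)
Q(f) = -6/(-11 + 2*f) (Q(f) = -6/(f + ((-46 + f) + 35)) = -6/(f + (-11 + f)) = -6/(-11 + 2*f))
-(32916 + Q(126)) = -(32916 - 6/(-11 + 2*126)) = -(32916 - 6/(-11 + 252)) = -(32916 - 6/241) = -1*7932750/241 = -7932750/241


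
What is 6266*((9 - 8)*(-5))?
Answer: -31330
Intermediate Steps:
6266*((9 - 8)*(-5)) = 6266*(1*(-5)) = 6266*(-5) = -31330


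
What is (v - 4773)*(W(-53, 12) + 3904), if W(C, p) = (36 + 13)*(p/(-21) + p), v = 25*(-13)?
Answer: -22757472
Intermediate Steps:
v = -325
W(C, p) = 140*p/3 (W(C, p) = 49*(p*(-1/21) + p) = 49*(-p/21 + p) = 49*(20*p/21) = 140*p/3)
(v - 4773)*(W(-53, 12) + 3904) = (-325 - 4773)*((140/3)*12 + 3904) = -5098*(560 + 3904) = -5098*4464 = -22757472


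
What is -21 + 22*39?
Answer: 837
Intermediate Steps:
-21 + 22*39 = -21 + 858 = 837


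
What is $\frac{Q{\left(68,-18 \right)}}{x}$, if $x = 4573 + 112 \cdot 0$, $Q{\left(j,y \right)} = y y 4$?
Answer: $\frac{1296}{4573} \approx 0.2834$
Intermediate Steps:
$Q{\left(j,y \right)} = 4 y^{2}$ ($Q{\left(j,y \right)} = y^{2} \cdot 4 = 4 y^{2}$)
$x = 4573$ ($x = 4573 + 0 = 4573$)
$\frac{Q{\left(68,-18 \right)}}{x} = \frac{4 \left(-18\right)^{2}}{4573} = 4 \cdot 324 \cdot \frac{1}{4573} = 1296 \cdot \frac{1}{4573} = \frac{1296}{4573}$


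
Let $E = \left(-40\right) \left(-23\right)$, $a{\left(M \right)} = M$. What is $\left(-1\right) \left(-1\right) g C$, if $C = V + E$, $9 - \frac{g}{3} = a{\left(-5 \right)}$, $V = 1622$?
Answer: $106764$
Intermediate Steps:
$E = 920$
$g = 42$ ($g = 27 - -15 = 27 + 15 = 42$)
$C = 2542$ ($C = 1622 + 920 = 2542$)
$\left(-1\right) \left(-1\right) g C = \left(-1\right) \left(-1\right) 42 \cdot 2542 = 1 \cdot 42 \cdot 2542 = 42 \cdot 2542 = 106764$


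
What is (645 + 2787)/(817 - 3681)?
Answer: -429/358 ≈ -1.1983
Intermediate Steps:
(645 + 2787)/(817 - 3681) = 3432/(-2864) = 3432*(-1/2864) = -429/358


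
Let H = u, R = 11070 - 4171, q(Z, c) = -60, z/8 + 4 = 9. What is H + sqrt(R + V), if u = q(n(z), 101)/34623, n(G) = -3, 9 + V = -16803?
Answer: -20/11541 + I*sqrt(9913) ≈ -0.001733 + 99.564*I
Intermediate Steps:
V = -16812 (V = -9 - 16803 = -16812)
z = 40 (z = -32 + 8*9 = -32 + 72 = 40)
R = 6899
u = -20/11541 (u = -60/34623 = -60*1/34623 = -20/11541 ≈ -0.0017330)
H = -20/11541 ≈ -0.0017330
H + sqrt(R + V) = -20/11541 + sqrt(6899 - 16812) = -20/11541 + sqrt(-9913) = -20/11541 + I*sqrt(9913)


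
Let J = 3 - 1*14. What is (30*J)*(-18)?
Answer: 5940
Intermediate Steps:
J = -11 (J = 3 - 14 = -11)
(30*J)*(-18) = (30*(-11))*(-18) = -330*(-18) = 5940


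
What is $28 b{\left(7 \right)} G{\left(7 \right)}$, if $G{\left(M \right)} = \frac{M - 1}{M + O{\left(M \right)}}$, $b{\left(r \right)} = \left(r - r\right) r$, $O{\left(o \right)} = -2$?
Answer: $0$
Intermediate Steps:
$b{\left(r \right)} = 0$ ($b{\left(r \right)} = 0 r = 0$)
$G{\left(M \right)} = \frac{-1 + M}{-2 + M}$ ($G{\left(M \right)} = \frac{M - 1}{M - 2} = \frac{-1 + M}{-2 + M}$)
$28 b{\left(7 \right)} G{\left(7 \right)} = 28 \cdot 0 \frac{-1 + 7}{-2 + 7} = 0 \cdot \frac{1}{5} \cdot 6 = 0 \cdot \frac{6}{5} = 0$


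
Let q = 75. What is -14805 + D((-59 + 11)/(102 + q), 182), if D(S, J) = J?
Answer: -14623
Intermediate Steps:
-14805 + D((-59 + 11)/(102 + q), 182) = -14805 + 182 = -14623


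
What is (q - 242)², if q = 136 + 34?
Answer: 5184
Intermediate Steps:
q = 170
(q - 242)² = (170 - 242)² = (-72)² = 5184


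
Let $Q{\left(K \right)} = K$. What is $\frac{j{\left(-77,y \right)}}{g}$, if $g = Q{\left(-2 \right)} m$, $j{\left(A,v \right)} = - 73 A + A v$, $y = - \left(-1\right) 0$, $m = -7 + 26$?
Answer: $- \frac{5621}{38} \approx -147.92$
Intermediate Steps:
$m = 19$
$y = 0$ ($y = \left(-1\right) 0 = 0$)
$g = -38$ ($g = \left(-2\right) 19 = -38$)
$\frac{j{\left(-77,y \right)}}{g} = \frac{\left(-77\right) \left(-73 + 0\right)}{-38} = \left(-77\right) \left(-73\right) \left(- \frac{1}{38}\right) = 5621 \left(- \frac{1}{38}\right) = - \frac{5621}{38}$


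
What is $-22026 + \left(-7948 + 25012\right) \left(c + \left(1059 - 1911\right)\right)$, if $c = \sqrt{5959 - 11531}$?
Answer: $-14560554 + 34128 i \sqrt{1393} \approx -1.4561 \cdot 10^{7} + 1.2738 \cdot 10^{6} i$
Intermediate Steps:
$c = 2 i \sqrt{1393}$ ($c = \sqrt{-5572} = 2 i \sqrt{1393} \approx 74.646 i$)
$-22026 + \left(-7948 + 25012\right) \left(c + \left(1059 - 1911\right)\right) = -22026 + \left(-7948 + 25012\right) \left(2 i \sqrt{1393} + \left(1059 - 1911\right)\right) = -22026 + 17064 \left(2 i \sqrt{1393} - 852\right) = -22026 + 17064 \left(-852 + 2 i \sqrt{1393}\right) = -22026 - \left(14538528 - 34128 i \sqrt{1393}\right) = -14560554 + 34128 i \sqrt{1393}$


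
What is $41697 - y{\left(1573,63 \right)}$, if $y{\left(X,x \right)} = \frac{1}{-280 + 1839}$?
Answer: $\frac{65005622}{1559} \approx 41697.0$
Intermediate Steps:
$y{\left(X,x \right)} = \frac{1}{1559}$
$41697 - y{\left(1573,63 \right)} = 41697 - \frac{1}{1559} = \frac{65005622}{1559}$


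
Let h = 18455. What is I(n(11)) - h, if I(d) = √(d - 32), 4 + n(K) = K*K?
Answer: -18455 + √85 ≈ -18446.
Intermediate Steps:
n(K) = -4 + K² (n(K) = -4 + K*K = -4 + K²)
I(d) = √(-32 + d)
I(n(11)) - h = √(-32 + (-4 + 11²)) - 1*18455 = √(-32 + (-4 + 121)) - 18455 = √(-32 + 117) - 18455 = √85 - 18455 = -18455 + √85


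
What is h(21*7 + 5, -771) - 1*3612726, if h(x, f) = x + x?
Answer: -3612422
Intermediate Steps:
h(x, f) = 2*x
h(21*7 + 5, -771) - 1*3612726 = 2*(21*7 + 5) - 1*3612726 = 2*(147 + 5) - 3612726 = 2*152 - 3612726 = 304 - 3612726 = -3612422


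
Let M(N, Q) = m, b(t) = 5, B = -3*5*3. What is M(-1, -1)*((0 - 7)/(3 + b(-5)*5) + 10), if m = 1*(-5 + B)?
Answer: -975/2 ≈ -487.50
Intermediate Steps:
B = -45 (B = -15*3 = -45)
m = -50 (m = 1*(-5 - 45) = 1*(-50) = -50)
M(N, Q) = -50
M(-1, -1)*((0 - 7)/(3 + b(-5)*5) + 10) = -50*((0 - 7)/(3 + 5*5) + 10) = -50*(-7/(3 + 25) + 10) = -50*(-7/28 + 10) = -50*(-7*1/28 + 10) = -50*(-1/4 + 10) = -50*39/4 = -975/2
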